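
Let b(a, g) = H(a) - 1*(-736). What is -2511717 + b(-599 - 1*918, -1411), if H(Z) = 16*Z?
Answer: -2535253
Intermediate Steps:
b(a, g) = 736 + 16*a (b(a, g) = 16*a - 1*(-736) = 16*a + 736 = 736 + 16*a)
-2511717 + b(-599 - 1*918, -1411) = -2511717 + (736 + 16*(-599 - 1*918)) = -2511717 + (736 + 16*(-599 - 918)) = -2511717 + (736 + 16*(-1517)) = -2511717 + (736 - 24272) = -2511717 - 23536 = -2535253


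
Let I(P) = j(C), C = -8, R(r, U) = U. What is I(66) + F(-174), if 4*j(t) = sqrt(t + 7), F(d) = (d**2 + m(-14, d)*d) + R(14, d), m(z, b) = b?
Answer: 60378 + I/4 ≈ 60378.0 + 0.25*I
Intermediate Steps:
F(d) = d + 2*d**2 (F(d) = (d**2 + d*d) + d = (d**2 + d**2) + d = 2*d**2 + d = d + 2*d**2)
j(t) = sqrt(7 + t)/4 (j(t) = sqrt(t + 7)/4 = sqrt(7 + t)/4)
I(P) = I/4 (I(P) = sqrt(7 - 8)/4 = sqrt(-1)/4 = I/4)
I(66) + F(-174) = I/4 - 174*(1 + 2*(-174)) = I/4 - 174*(1 - 348) = I/4 - 174*(-347) = I/4 + 60378 = 60378 + I/4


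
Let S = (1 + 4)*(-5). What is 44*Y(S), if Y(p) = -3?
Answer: -132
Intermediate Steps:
S = -25 (S = 5*(-5) = -25)
44*Y(S) = 44*(-3) = -132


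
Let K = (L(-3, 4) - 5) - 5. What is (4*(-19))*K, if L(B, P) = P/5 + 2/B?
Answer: 11248/15 ≈ 749.87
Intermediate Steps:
L(B, P) = 2/B + P/5 (L(B, P) = P*(1/5) + 2/B = P/5 + 2/B = 2/B + P/5)
K = -148/15 (K = ((2/(-3) + (1/5)*4) - 5) - 5 = ((2*(-1/3) + 4/5) - 5) - 5 = ((-2/3 + 4/5) - 5) - 5 = (2/15 - 5) - 5 = -73/15 - 5 = -148/15 ≈ -9.8667)
(4*(-19))*K = (4*(-19))*(-148/15) = -76*(-148/15) = 11248/15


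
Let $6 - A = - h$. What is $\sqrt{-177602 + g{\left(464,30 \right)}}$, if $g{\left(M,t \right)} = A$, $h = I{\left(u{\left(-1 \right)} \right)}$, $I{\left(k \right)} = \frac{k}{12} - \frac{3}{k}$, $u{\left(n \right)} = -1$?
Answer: $\frac{i \sqrt{6393351}}{6} \approx 421.42 i$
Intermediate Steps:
$I{\left(k \right)} = - \frac{3}{k} + \frac{k}{12}$ ($I{\left(k \right)} = k \frac{1}{12} - \frac{3}{k} = \frac{k}{12} - \frac{3}{k} = - \frac{3}{k} + \frac{k}{12}$)
$h = \frac{35}{12}$ ($h = - \frac{3}{-1} + \frac{1}{12} \left(-1\right) = \left(-3\right) \left(-1\right) - \frac{1}{12} = 3 - \frac{1}{12} = \frac{35}{12} \approx 2.9167$)
$A = \frac{107}{12}$ ($A = 6 - \left(-1\right) \frac{35}{12} = 6 - - \frac{35}{12} = 6 + \frac{35}{12} = \frac{107}{12} \approx 8.9167$)
$g{\left(M,t \right)} = \frac{107}{12}$
$\sqrt{-177602 + g{\left(464,30 \right)}} = \sqrt{-177602 + \frac{107}{12}} = \sqrt{- \frac{2131117}{12}} = \frac{i \sqrt{6393351}}{6}$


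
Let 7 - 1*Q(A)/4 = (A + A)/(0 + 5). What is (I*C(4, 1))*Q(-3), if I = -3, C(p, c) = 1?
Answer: -492/5 ≈ -98.400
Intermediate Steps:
Q(A) = 28 - 8*A/5 (Q(A) = 28 - 4*(A + A)/(0 + 5) = 28 - 4*2*A/5 = 28 - 8*A/5)
(I*C(4, 1))*Q(-3) = (-3*1)*(28 - 8/5*(-3)) = -3*(28 + 24/5) = -3*164/5 = -492/5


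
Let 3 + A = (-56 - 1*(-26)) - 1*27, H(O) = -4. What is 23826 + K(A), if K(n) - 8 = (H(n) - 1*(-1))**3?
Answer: 23807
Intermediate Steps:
A = -60 (A = -3 + ((-56 - 1*(-26)) - 1*27) = -3 + ((-56 + 26) - 27) = -3 + (-30 - 27) = -3 - 57 = -60)
K(n) = -19 (K(n) = 8 + (-4 - 1*(-1))**3 = 8 + (-4 + 1)**3 = 8 + (-3)**3 = 8 - 27 = -19)
23826 + K(A) = 23826 - 19 = 23807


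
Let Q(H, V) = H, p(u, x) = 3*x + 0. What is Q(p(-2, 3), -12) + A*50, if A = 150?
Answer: 7509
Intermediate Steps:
p(u, x) = 3*x
Q(p(-2, 3), -12) + A*50 = 3*3 + 150*50 = 9 + 7500 = 7509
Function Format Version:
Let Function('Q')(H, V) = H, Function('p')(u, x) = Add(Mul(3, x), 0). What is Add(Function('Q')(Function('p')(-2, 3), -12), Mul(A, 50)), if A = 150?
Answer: 7509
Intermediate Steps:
Function('p')(u, x) = Mul(3, x)
Add(Function('Q')(Function('p')(-2, 3), -12), Mul(A, 50)) = Add(Mul(3, 3), Mul(150, 50)) = Add(9, 7500) = 7509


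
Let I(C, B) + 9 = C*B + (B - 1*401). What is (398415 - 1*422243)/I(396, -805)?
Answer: 23828/319995 ≈ 0.074464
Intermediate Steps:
I(C, B) = -410 + B + B*C (I(C, B) = -9 + (C*B + (B - 1*401)) = -9 + (B*C + (B - 401)) = -9 + (B*C + (-401 + B)) = -9 + (-401 + B + B*C) = -410 + B + B*C)
(398415 - 1*422243)/I(396, -805) = (398415 - 1*422243)/(-410 - 805 - 805*396) = (398415 - 422243)/(-410 - 805 - 318780) = -23828/(-319995) = -23828*(-1/319995) = 23828/319995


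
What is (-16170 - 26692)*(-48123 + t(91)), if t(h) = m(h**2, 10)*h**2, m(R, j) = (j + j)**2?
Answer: -139913440774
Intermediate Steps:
m(R, j) = 4*j**2 (m(R, j) = (2*j)**2 = 4*j**2)
t(h) = 400*h**2 (t(h) = (4*10**2)*h**2 = (4*100)*h**2 = 400*h**2)
(-16170 - 26692)*(-48123 + t(91)) = (-16170 - 26692)*(-48123 + 400*91**2) = -42862*(-48123 + 400*8281) = -42862*(-48123 + 3312400) = -42862*3264277 = -139913440774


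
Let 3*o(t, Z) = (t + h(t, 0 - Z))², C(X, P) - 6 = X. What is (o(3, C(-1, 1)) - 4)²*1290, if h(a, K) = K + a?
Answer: 52030/3 ≈ 17343.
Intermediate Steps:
C(X, P) = 6 + X
o(t, Z) = (-Z + 2*t)²/3 (o(t, Z) = (t + ((0 - Z) + t))²/3 = (t + (-Z + t))²/3 = (t + (t - Z))²/3 = (-Z + 2*t)²/3)
(o(3, C(-1, 1)) - 4)²*1290 = ((-(6 - 1) + 2*3)²/3 - 4)²*1290 = ((-1*5 + 6)²/3 - 4)²*1290 = ((-5 + 6)²/3 - 4)²*1290 = ((⅓)*1² - 4)²*1290 = ((⅓)*1 - 4)²*1290 = (⅓ - 4)²*1290 = (-11/3)²*1290 = (121/9)*1290 = 52030/3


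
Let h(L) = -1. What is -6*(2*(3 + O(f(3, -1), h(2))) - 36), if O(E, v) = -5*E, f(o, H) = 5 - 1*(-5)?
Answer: 780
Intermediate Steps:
f(o, H) = 10 (f(o, H) = 5 + 5 = 10)
-6*(2*(3 + O(f(3, -1), h(2))) - 36) = -6*(2*(3 - 5*10) - 36) = -6*(2*(3 - 50) - 36) = -6*(2*(-47) - 36) = -6*(-94 - 36) = -6*(-130) = 780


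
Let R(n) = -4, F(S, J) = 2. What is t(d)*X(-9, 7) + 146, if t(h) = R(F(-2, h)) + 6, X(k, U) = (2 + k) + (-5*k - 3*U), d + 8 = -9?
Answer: 180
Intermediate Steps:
d = -17 (d = -8 - 9 = -17)
X(k, U) = 2 - 4*k - 3*U
t(h) = 2 (t(h) = -4 + 6 = 2)
t(d)*X(-9, 7) + 146 = 2*(2 - 4*(-9) - 3*7) + 146 = 2*(2 + 36 - 21) + 146 = 2*17 + 146 = 34 + 146 = 180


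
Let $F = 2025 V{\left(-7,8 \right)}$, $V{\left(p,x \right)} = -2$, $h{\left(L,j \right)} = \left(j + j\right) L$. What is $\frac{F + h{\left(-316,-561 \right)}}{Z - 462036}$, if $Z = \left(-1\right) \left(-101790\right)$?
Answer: $- \frac{58417}{60041} \approx -0.97295$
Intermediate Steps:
$h{\left(L,j \right)} = 2 L j$ ($h{\left(L,j \right)} = 2 j L = 2 L j$)
$Z = 101790$
$F = -4050$ ($F = 2025 \left(-2\right) = -4050$)
$\frac{F + h{\left(-316,-561 \right)}}{Z - 462036} = \frac{-4050 + 2 \left(-316\right) \left(-561\right)}{101790 - 462036} = \frac{-4050 + 354552}{-360246} = 350502 \left(- \frac{1}{360246}\right) = - \frac{58417}{60041}$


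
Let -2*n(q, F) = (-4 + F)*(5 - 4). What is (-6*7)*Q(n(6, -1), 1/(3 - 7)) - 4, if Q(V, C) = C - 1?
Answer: 97/2 ≈ 48.500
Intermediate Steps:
n(q, F) = 2 - F/2 (n(q, F) = -(-4 + F)*(5 - 4)/2 = -(-4 + F)/2 = 2 - F/2)
Q(V, C) = -1 + C
(-6*7)*Q(n(6, -1), 1/(3 - 7)) - 4 = (-6*7)*(-1 + 1/(3 - 7)) - 4 = -42*(-1 + 1/(-4)) - 4 = -42*(-1 - 1/4) - 4 = -42*(-5/4) - 4 = 105/2 - 4 = 97/2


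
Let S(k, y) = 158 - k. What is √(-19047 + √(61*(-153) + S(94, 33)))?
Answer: √(-19047 + I*√9269) ≈ 0.3488 + 138.01*I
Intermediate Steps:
√(-19047 + √(61*(-153) + S(94, 33))) = √(-19047 + √(61*(-153) + (158 - 1*94))) = √(-19047 + √(-9333 + (158 - 94))) = √(-19047 + √(-9333 + 64)) = √(-19047 + √(-9269)) = √(-19047 + I*√9269)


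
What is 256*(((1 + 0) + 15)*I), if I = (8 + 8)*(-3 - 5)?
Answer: -524288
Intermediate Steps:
I = -128 (I = 16*(-8) = -128)
256*(((1 + 0) + 15)*I) = 256*(((1 + 0) + 15)*(-128)) = 256*((1 + 15)*(-128)) = 256*(16*(-128)) = 256*(-2048) = -524288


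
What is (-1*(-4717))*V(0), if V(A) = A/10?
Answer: 0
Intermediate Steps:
V(A) = A/10 (V(A) = A*(⅒) = A/10)
(-1*(-4717))*V(0) = (-1*(-4717))*((⅒)*0) = 4717*0 = 0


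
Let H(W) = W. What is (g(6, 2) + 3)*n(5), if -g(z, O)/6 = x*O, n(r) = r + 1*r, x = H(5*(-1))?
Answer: 630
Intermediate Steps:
x = -5 (x = 5*(-1) = -5)
n(r) = 2*r (n(r) = r + r = 2*r)
g(z, O) = 30*O (g(z, O) = -(-30)*O = 30*O)
(g(6, 2) + 3)*n(5) = (30*2 + 3)*(2*5) = (60 + 3)*10 = 63*10 = 630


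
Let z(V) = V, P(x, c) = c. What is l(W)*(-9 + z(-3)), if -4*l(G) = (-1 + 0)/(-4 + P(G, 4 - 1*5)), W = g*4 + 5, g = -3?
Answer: 3/5 ≈ 0.60000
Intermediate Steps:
W = -7 (W = -3*4 + 5 = -12 + 5 = -7)
l(G) = -1/20 (l(G) = -(-1 + 0)/(4*(-4 + (4 - 1*5))) = -(-1)/(4*(-4 + (4 - 5))) = -(-1)/(4*(-4 - 1)) = -(-1)/(4*(-5)) = -(-1)*(-1)/(4*5) = -1/4*1/5 = -1/20)
l(W)*(-9 + z(-3)) = -(-9 - 3)/20 = -1/20*(-12) = 3/5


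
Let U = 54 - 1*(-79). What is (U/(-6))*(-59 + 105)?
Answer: -3059/3 ≈ -1019.7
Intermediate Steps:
U = 133 (U = 54 + 79 = 133)
(U/(-6))*(-59 + 105) = (133/(-6))*(-59 + 105) = (133*(-1/6))*46 = -133/6*46 = -3059/3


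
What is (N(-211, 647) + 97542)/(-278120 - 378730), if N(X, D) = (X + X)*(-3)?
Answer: -16468/109475 ≈ -0.15043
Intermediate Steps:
N(X, D) = -6*X (N(X, D) = (2*X)*(-3) = -6*X)
(N(-211, 647) + 97542)/(-278120 - 378730) = (-6*(-211) + 97542)/(-278120 - 378730) = (1266 + 97542)/(-656850) = 98808*(-1/656850) = -16468/109475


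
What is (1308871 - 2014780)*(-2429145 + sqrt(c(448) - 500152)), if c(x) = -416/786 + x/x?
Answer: 1714755317805 - 235303*I*sqrt(77247903543)/131 ≈ 1.7148e+12 - 4.9923e+8*I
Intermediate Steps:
c(x) = 185/393 (c(x) = -416*1/786 + 1 = -208/393 + 1 = 185/393)
(1308871 - 2014780)*(-2429145 + sqrt(c(448) - 500152)) = (1308871 - 2014780)*(-2429145 + sqrt(185/393 - 500152)) = -705909*(-2429145 + sqrt(-196559551/393)) = -705909*(-2429145 + I*sqrt(77247903543)/393) = 1714755317805 - 235303*I*sqrt(77247903543)/131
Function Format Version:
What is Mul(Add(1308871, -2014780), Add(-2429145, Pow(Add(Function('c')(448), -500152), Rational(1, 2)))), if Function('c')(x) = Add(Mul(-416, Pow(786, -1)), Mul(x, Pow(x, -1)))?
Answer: Add(1714755317805, Mul(Rational(-235303, 131), I, Pow(77247903543, Rational(1, 2)))) ≈ Add(1.7148e+12, Mul(-4.9923e+8, I))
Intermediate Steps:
Function('c')(x) = Rational(185, 393) (Function('c')(x) = Add(Mul(-416, Rational(1, 786)), 1) = Add(Rational(-208, 393), 1) = Rational(185, 393))
Mul(Add(1308871, -2014780), Add(-2429145, Pow(Add(Function('c')(448), -500152), Rational(1, 2)))) = Mul(Add(1308871, -2014780), Add(-2429145, Pow(Add(Rational(185, 393), -500152), Rational(1, 2)))) = Mul(-705909, Add(-2429145, Pow(Rational(-196559551, 393), Rational(1, 2)))) = Mul(-705909, Add(-2429145, Mul(Rational(1, 393), I, Pow(77247903543, Rational(1, 2))))) = Add(1714755317805, Mul(Rational(-235303, 131), I, Pow(77247903543, Rational(1, 2))))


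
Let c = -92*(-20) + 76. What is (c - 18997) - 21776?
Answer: -38857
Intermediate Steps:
c = 1916 (c = 1840 + 76 = 1916)
(c - 18997) - 21776 = (1916 - 18997) - 21776 = -17081 - 21776 = -38857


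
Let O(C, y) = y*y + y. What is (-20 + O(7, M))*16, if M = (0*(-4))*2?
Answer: -320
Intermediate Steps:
M = 0 (M = 0*2 = 0)
O(C, y) = y + y² (O(C, y) = y² + y = y + y²)
(-20 + O(7, M))*16 = (-20 + 0*(1 + 0))*16 = (-20 + 0*1)*16 = (-20 + 0)*16 = -20*16 = -320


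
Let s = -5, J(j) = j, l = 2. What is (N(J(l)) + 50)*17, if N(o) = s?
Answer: 765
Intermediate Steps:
N(o) = -5
(N(J(l)) + 50)*17 = (-5 + 50)*17 = 45*17 = 765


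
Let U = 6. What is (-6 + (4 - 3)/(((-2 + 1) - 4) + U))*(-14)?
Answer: 70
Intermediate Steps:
(-6 + (4 - 3)/(((-2 + 1) - 4) + U))*(-14) = (-6 + (4 - 3)/(((-2 + 1) - 4) + 6))*(-14) = (-6 + 1/((-1 - 4) + 6))*(-14) = (-6 + 1/(-5 + 6))*(-14) = (-6 + 1/1)*(-14) = (-6 + 1*1)*(-14) = (-6 + 1)*(-14) = -5*(-14) = 70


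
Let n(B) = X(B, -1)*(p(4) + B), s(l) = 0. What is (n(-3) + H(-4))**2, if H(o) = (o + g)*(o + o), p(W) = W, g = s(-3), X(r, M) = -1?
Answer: 961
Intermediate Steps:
g = 0
H(o) = 2*o**2 (H(o) = (o + 0)*(o + o) = o*(2*o) = 2*o**2)
n(B) = -4 - B (n(B) = -(4 + B) = -4 - B)
(n(-3) + H(-4))**2 = ((-4 - 1*(-3)) + 2*(-4)**2)**2 = ((-4 + 3) + 2*16)**2 = (-1 + 32)**2 = 31**2 = 961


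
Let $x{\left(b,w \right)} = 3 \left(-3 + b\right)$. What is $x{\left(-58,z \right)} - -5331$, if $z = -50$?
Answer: $5148$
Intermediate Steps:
$x{\left(b,w \right)} = -9 + 3 b$
$x{\left(-58,z \right)} - -5331 = \left(-9 + 3 \left(-58\right)\right) - -5331 = \left(-9 - 174\right) + 5331 = -183 + 5331 = 5148$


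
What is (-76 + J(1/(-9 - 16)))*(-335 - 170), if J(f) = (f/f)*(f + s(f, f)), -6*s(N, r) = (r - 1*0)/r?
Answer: 1154531/30 ≈ 38484.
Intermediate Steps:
s(N, r) = -⅙ (s(N, r) = -(r - 1*0)/(6*r) = -(r + 0)/(6*r) = -r/(6*r) = -⅙*1 = -⅙)
J(f) = -⅙ + f (J(f) = (f/f)*(f - ⅙) = 1*(-⅙ + f) = -⅙ + f)
(-76 + J(1/(-9 - 16)))*(-335 - 170) = (-76 + (-⅙ + 1/(-9 - 16)))*(-335 - 170) = (-76 + (-⅙ + 1/(-25)))*(-505) = (-76 + (-⅙ - 1/25))*(-505) = (-76 - 31/150)*(-505) = -11431/150*(-505) = 1154531/30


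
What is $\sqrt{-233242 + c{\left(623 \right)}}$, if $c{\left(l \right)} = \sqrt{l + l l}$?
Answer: $\sqrt{-233242 + 4 \sqrt{24297}} \approx 482.31 i$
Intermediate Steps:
$c{\left(l \right)} = \sqrt{l + l^{2}}$
$\sqrt{-233242 + c{\left(623 \right)}} = \sqrt{-233242 + \sqrt{623 \left(1 + 623\right)}} = \sqrt{-233242 + \sqrt{623 \cdot 624}} = \sqrt{-233242 + \sqrt{388752}} = \sqrt{-233242 + 4 \sqrt{24297}}$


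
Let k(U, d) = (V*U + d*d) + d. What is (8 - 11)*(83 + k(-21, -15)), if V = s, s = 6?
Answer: -501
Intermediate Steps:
V = 6
k(U, d) = d + d² + 6*U (k(U, d) = (6*U + d*d) + d = (6*U + d²) + d = (d² + 6*U) + d = d + d² + 6*U)
(8 - 11)*(83 + k(-21, -15)) = (8 - 11)*(83 + (-15 + (-15)² + 6*(-21))) = -3*(83 + (-15 + 225 - 126)) = -3*(83 + 84) = -3*167 = -501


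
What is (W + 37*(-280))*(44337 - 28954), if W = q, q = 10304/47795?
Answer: -7616829318168/47795 ≈ -1.5936e+8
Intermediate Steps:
q = 10304/47795 (q = 10304*(1/47795) = 10304/47795 ≈ 0.21559)
W = 10304/47795 ≈ 0.21559
(W + 37*(-280))*(44337 - 28954) = (10304/47795 + 37*(-280))*(44337 - 28954) = (10304/47795 - 10360)*15383 = -495145896/47795*15383 = -7616829318168/47795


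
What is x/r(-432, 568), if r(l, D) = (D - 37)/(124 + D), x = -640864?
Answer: -443477888/531 ≈ -8.3518e+5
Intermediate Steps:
r(l, D) = (-37 + D)/(124 + D)
x/r(-432, 568) = -640864*(124 + 568)/(-37 + 568) = -640864/(531/692) = -640864/((1/692)*531) = -640864/531/692 = -640864*692/531 = -443477888/531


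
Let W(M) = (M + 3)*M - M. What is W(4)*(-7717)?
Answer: -185208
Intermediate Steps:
W(M) = -M + M*(3 + M) (W(M) = (3 + M)*M - M = M*(3 + M) - M = -M + M*(3 + M))
W(4)*(-7717) = (4*(2 + 4))*(-7717) = (4*6)*(-7717) = 24*(-7717) = -185208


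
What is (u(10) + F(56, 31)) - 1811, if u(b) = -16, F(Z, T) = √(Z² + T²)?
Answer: -1827 + √4097 ≈ -1763.0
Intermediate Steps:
F(Z, T) = √(T² + Z²)
(u(10) + F(56, 31)) - 1811 = (-16 + √(31² + 56²)) - 1811 = (-16 + √(961 + 3136)) - 1811 = (-16 + √4097) - 1811 = -1827 + √4097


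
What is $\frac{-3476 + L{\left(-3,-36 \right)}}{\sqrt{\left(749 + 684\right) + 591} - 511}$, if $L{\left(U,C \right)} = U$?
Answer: $\frac{1777769}{259097} + \frac{6958 \sqrt{506}}{259097} \approx 7.4655$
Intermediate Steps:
$\frac{-3476 + L{\left(-3,-36 \right)}}{\sqrt{\left(749 + 684\right) + 591} - 511} = \frac{-3476 - 3}{\sqrt{\left(749 + 684\right) + 591} - 511} = - \frac{3479}{\sqrt{1433 + 591} - 511} = - \frac{3479}{\sqrt{2024} - 511} = - \frac{3479}{2 \sqrt{506} - 511} = - \frac{3479}{-511 + 2 \sqrt{506}}$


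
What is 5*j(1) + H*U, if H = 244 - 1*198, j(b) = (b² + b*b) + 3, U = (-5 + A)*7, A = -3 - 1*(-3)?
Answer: -1585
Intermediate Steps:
A = 0 (A = -3 + 3 = 0)
U = -35 (U = (-5 + 0)*7 = -5*7 = -35)
j(b) = 3 + 2*b² (j(b) = (b² + b²) + 3 = 2*b² + 3 = 3 + 2*b²)
H = 46 (H = 244 - 198 = 46)
5*j(1) + H*U = 5*(3 + 2*1²) + 46*(-35) = 5*(3 + 2*1) - 1610 = 5*(3 + 2) - 1610 = 5*5 - 1610 = 25 - 1610 = -1585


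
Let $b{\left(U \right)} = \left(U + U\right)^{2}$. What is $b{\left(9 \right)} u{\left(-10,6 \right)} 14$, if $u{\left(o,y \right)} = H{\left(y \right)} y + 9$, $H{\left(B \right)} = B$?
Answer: $204120$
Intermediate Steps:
$b{\left(U \right)} = 4 U^{2}$ ($b{\left(U \right)} = \left(2 U\right)^{2} = 4 U^{2}$)
$u{\left(o,y \right)} = 9 + y^{2}$ ($u{\left(o,y \right)} = y y + 9 = y^{2} + 9 = 9 + y^{2}$)
$b{\left(9 \right)} u{\left(-10,6 \right)} 14 = 4 \cdot 9^{2} \left(9 + 6^{2}\right) 14 = 4 \cdot 81 \left(9 + 36\right) 14 = 324 \cdot 45 \cdot 14 = 14580 \cdot 14 = 204120$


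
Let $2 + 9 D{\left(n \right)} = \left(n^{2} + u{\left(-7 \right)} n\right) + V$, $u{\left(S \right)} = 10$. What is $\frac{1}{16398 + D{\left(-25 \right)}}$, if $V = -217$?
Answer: $\frac{3}{49246} \approx 6.0919 \cdot 10^{-5}$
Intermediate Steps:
$D{\left(n \right)} = - \frac{73}{3} + \frac{n^{2}}{9} + \frac{10 n}{9}$ ($D{\left(n \right)} = - \frac{2}{9} + \frac{\left(n^{2} + 10 n\right) - 217}{9} = - \frac{2}{9} + \frac{-217 + n^{2} + 10 n}{9} = - \frac{2}{9} + \left(- \frac{217}{9} + \frac{n^{2}}{9} + \frac{10 n}{9}\right) = - \frac{73}{3} + \frac{n^{2}}{9} + \frac{10 n}{9}$)
$\frac{1}{16398 + D{\left(-25 \right)}} = \frac{1}{16398 + \left(- \frac{73}{3} + \frac{\left(-25\right)^{2}}{9} + \frac{10}{9} \left(-25\right)\right)} = \frac{1}{16398 - - \frac{52}{3}} = \frac{1}{16398 + \frac{52}{3}} = \frac{1}{\frac{49246}{3}} = \frac{3}{49246}$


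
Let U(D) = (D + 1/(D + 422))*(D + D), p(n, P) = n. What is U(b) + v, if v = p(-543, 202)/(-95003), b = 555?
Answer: 57180592376391/92817931 ≈ 6.1605e+5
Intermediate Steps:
U(D) = 2*D*(D + 1/(422 + D)) (U(D) = (D + 1/(422 + D))*(2*D) = 2*D*(D + 1/(422 + D)))
v = 543/95003 (v = -543/(-95003) = -543*(-1/95003) = 543/95003 ≈ 0.0057156)
U(b) + v = 2*555*(1 + 555² + 422*555)/(422 + 555) + 543/95003 = 2*555*(1 + 308025 + 234210)/977 + 543/95003 = 2*555*(1/977)*542236 + 543/95003 = 601881960/977 + 543/95003 = 57180592376391/92817931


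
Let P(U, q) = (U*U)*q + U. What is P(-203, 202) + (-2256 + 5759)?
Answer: 8327518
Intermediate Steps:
P(U, q) = U + q*U² (P(U, q) = U²*q + U = q*U² + U = U + q*U²)
P(-203, 202) + (-2256 + 5759) = -203*(1 - 203*202) + (-2256 + 5759) = -203*(1 - 41006) + 3503 = -203*(-41005) + 3503 = 8324015 + 3503 = 8327518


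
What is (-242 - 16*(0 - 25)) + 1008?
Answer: 1166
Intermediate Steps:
(-242 - 16*(0 - 25)) + 1008 = (-242 - 16*(-25)) + 1008 = (-242 + 400) + 1008 = 158 + 1008 = 1166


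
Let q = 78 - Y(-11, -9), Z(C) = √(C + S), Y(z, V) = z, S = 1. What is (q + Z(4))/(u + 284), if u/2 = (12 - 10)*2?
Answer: 89/292 + √5/292 ≈ 0.31245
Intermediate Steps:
u = 8 (u = 2*((12 - 10)*2) = 2*(2*2) = 2*4 = 8)
Z(C) = √(1 + C) (Z(C) = √(C + 1) = √(1 + C))
q = 89 (q = 78 - 1*(-11) = 78 + 11 = 89)
(q + Z(4))/(u + 284) = (89 + √(1 + 4))/(8 + 284) = (89 + √5)/292 = (89 + √5)*(1/292) = 89/292 + √5/292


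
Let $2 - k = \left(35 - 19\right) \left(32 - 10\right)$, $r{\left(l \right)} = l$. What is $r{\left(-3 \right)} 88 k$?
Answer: $92400$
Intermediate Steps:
$k = -350$ ($k = 2 - \left(35 - 19\right) \left(32 - 10\right) = 2 - 16 \left(32 + \left(-13 + 3\right)\right) = 2 - 16 \left(32 - 10\right) = 2 - 16 \cdot 22 = 2 - 352 = -350$)
$r{\left(-3 \right)} 88 k = \left(-3\right) 88 \left(-350\right) = \left(-264\right) \left(-350\right) = 92400$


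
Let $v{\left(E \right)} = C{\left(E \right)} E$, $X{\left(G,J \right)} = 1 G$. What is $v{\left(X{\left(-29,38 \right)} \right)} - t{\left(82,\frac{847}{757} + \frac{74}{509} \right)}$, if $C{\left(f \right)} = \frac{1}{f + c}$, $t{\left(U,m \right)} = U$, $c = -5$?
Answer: $- \frac{2759}{34} \approx -81.147$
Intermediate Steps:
$C{\left(f \right)} = \frac{1}{-5 + f}$ ($C{\left(f \right)} = \frac{1}{f - 5} = \frac{1}{-5 + f}$)
$X{\left(G,J \right)} = G$
$v{\left(E \right)} = \frac{E}{-5 + E}$
$v{\left(X{\left(-29,38 \right)} \right)} - t{\left(82,\frac{847}{757} + \frac{74}{509} \right)} = - \frac{29}{-5 - 29} - 82 = - \frac{29}{-34} - 82 = \left(-29\right) \left(- \frac{1}{34}\right) - 82 = \frac{29}{34} - 82 = - \frac{2759}{34}$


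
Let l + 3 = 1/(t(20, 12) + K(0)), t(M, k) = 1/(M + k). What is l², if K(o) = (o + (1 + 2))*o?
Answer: 841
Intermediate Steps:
K(o) = o*(3 + o) (K(o) = (o + 3)*o = (3 + o)*o = o*(3 + o))
l = 29 (l = -3 + 1/(1/(20 + 12) + 0*(3 + 0)) = -3 + 1/(1/32 + 0*3) = -3 + 1/(1/32 + 0) = -3 + 1/(1/32) = -3 + 32 = 29)
l² = 29² = 841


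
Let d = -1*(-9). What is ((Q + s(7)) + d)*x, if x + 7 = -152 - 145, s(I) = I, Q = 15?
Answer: -9424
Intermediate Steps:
d = 9
x = -304 (x = -7 + (-152 - 145) = -7 - 297 = -304)
((Q + s(7)) + d)*x = ((15 + 7) + 9)*(-304) = (22 + 9)*(-304) = 31*(-304) = -9424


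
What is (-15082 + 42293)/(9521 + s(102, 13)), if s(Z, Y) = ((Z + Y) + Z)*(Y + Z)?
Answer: 27211/34476 ≈ 0.78927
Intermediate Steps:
s(Z, Y) = (Y + Z)*(Y + 2*Z) (s(Z, Y) = ((Y + Z) + Z)*(Y + Z) = (Y + 2*Z)*(Y + Z) = (Y + Z)*(Y + 2*Z))
(-15082 + 42293)/(9521 + s(102, 13)) = (-15082 + 42293)/(9521 + (13² + 2*102² + 3*13*102)) = 27211/(9521 + (169 + 2*10404 + 3978)) = 27211/(9521 + (169 + 20808 + 3978)) = 27211/(9521 + 24955) = 27211/34476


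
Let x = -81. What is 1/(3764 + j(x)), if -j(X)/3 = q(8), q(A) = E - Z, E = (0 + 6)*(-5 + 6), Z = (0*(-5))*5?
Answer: 1/3746 ≈ 0.00026695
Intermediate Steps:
Z = 0 (Z = 0*5 = 0)
E = 6 (E = 6*1 = 6)
q(A) = 6 (q(A) = 6 - 1*0 = 6 + 0 = 6)
j(X) = -18 (j(X) = -3*6 = -18)
1/(3764 + j(x)) = 1/(3764 - 18) = 1/3746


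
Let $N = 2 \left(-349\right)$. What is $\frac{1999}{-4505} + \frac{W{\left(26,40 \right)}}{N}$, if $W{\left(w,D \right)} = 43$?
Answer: $- \frac{1589017}{3144490} \approx -0.50533$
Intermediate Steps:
$N = -698$
$\frac{1999}{-4505} + \frac{W{\left(26,40 \right)}}{N} = \frac{1999}{-4505} + \frac{43}{-698} = 1999 \left(- \frac{1}{4505}\right) + 43 \left(- \frac{1}{698}\right) = - \frac{1999}{4505} - \frac{43}{698} = - \frac{1589017}{3144490}$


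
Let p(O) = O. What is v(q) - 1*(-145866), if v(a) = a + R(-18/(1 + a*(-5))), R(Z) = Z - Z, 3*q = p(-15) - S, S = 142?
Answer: 437441/3 ≈ 1.4581e+5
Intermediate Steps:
q = -157/3 (q = (-15 - 1*142)/3 = (-15 - 142)/3 = (⅓)*(-157) = -157/3 ≈ -52.333)
R(Z) = 0
v(a) = a (v(a) = a + 0 = a)
v(q) - 1*(-145866) = -157/3 - 1*(-145866) = -157/3 + 145866 = 437441/3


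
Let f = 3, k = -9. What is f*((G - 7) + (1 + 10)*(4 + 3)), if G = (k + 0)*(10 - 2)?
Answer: -6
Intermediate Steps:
G = -72 (G = (-9 + 0)*(10 - 2) = -9*8 = -72)
f*((G - 7) + (1 + 10)*(4 + 3)) = 3*((-72 - 7) + (1 + 10)*(4 + 3)) = 3*(-79 + 11*7) = 3*(-79 + 77) = 3*(-2) = -6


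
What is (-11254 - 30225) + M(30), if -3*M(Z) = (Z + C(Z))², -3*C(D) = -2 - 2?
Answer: -1128769/27 ≈ -41806.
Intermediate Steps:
C(D) = 4/3 (C(D) = -(-2 - 2)/3 = -⅓*(-4) = 4/3)
M(Z) = -(4/3 + Z)²/3 (M(Z) = -(Z + 4/3)²/3 = -(4/3 + Z)²/3)
(-11254 - 30225) + M(30) = (-11254 - 30225) - (4 + 3*30)²/27 = -41479 - (4 + 90)²/27 = -41479 - 1/27*94² = -41479 - 1/27*8836 = -41479 - 8836/27 = -1128769/27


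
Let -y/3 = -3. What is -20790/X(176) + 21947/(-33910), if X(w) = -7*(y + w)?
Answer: 19330501/1254670 ≈ 15.407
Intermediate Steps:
y = 9 (y = -3*(-3) = 9)
X(w) = -63 - 7*w (X(w) = -7*(9 + w) = -63 - 7*w)
-20790/X(176) + 21947/(-33910) = -20790/(-63 - 7*176) + 21947/(-33910) = -20790/(-63 - 1232) + 21947*(-1/33910) = -20790/(-1295) - 21947/33910 = -20790*(-1/1295) - 21947/33910 = 594/37 - 21947/33910 = 19330501/1254670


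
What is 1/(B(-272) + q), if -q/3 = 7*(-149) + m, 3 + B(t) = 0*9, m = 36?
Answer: 1/3018 ≈ 0.00033135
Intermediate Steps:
B(t) = -3 (B(t) = -3 + 0*9 = -3 + 0 = -3)
q = 3021 (q = -3*(7*(-149) + 36) = -3*(-1043 + 36) = -3*(-1007) = 3021)
1/(B(-272) + q) = 1/(-3 + 3021) = 1/3018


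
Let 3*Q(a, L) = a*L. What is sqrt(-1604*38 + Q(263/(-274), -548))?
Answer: I*sqrt(546990)/3 ≈ 246.53*I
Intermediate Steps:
Q(a, L) = L*a/3 (Q(a, L) = (a*L)/3 = (L*a)/3 = L*a/3)
sqrt(-1604*38 + Q(263/(-274), -548)) = sqrt(-1604*38 + (1/3)*(-548)*(263/(-274))) = sqrt(-60952 + (1/3)*(-548)*(263*(-1/274))) = sqrt(-60952 + (1/3)*(-548)*(-263/274)) = sqrt(-60952 + 526/3) = sqrt(-182330/3) = I*sqrt(546990)/3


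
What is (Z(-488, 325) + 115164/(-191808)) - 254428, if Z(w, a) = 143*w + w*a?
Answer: -2572425535/5328 ≈ -4.8281e+5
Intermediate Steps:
Z(w, a) = 143*w + a*w
(Z(-488, 325) + 115164/(-191808)) - 254428 = (-488*(143 + 325) + 115164/(-191808)) - 254428 = (-488*468 + 115164*(-1/191808)) - 254428 = (-228384 - 3199/5328) - 254428 = -1216833151/5328 - 254428 = -2572425535/5328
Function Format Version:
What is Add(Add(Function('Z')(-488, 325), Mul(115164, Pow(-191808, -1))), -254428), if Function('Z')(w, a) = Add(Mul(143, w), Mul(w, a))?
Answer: Rational(-2572425535, 5328) ≈ -4.8281e+5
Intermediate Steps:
Function('Z')(w, a) = Add(Mul(143, w), Mul(a, w))
Add(Add(Function('Z')(-488, 325), Mul(115164, Pow(-191808, -1))), -254428) = Add(Add(Mul(-488, Add(143, 325)), Mul(115164, Pow(-191808, -1))), -254428) = Add(Add(Mul(-488, 468), Mul(115164, Rational(-1, 191808))), -254428) = Add(Add(-228384, Rational(-3199, 5328)), -254428) = Add(Rational(-1216833151, 5328), -254428) = Rational(-2572425535, 5328)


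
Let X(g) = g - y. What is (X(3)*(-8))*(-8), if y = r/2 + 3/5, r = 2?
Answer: 448/5 ≈ 89.600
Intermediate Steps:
y = 8/5 (y = 2/2 + 3/5 = 2*(1/2) + 3*(1/5) = 1 + 3/5 = 8/5 ≈ 1.6000)
X(g) = -8/5 + g (X(g) = g - 1*8/5 = g - 8/5 = -8/5 + g)
(X(3)*(-8))*(-8) = ((-8/5 + 3)*(-8))*(-8) = ((7/5)*(-8))*(-8) = -56/5*(-8) = 448/5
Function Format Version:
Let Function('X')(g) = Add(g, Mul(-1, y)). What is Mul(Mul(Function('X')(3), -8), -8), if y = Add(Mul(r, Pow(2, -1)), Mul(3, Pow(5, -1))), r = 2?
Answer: Rational(448, 5) ≈ 89.600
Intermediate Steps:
y = Rational(8, 5) (y = Add(Mul(2, Pow(2, -1)), Mul(3, Pow(5, -1))) = Add(Mul(2, Rational(1, 2)), Mul(3, Rational(1, 5))) = Add(1, Rational(3, 5)) = Rational(8, 5) ≈ 1.6000)
Function('X')(g) = Add(Rational(-8, 5), g) (Function('X')(g) = Add(g, Mul(-1, Rational(8, 5))) = Add(g, Rational(-8, 5)) = Add(Rational(-8, 5), g))
Mul(Mul(Function('X')(3), -8), -8) = Mul(Mul(Add(Rational(-8, 5), 3), -8), -8) = Mul(Mul(Rational(7, 5), -8), -8) = Mul(Rational(-56, 5), -8) = Rational(448, 5)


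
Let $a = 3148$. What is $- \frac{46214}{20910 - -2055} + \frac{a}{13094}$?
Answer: $- \frac{266416148}{150351855} \approx -1.772$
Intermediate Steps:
$- \frac{46214}{20910 - -2055} + \frac{a}{13094} = - \frac{46214}{20910 - -2055} + \frac{3148}{13094} = - \frac{46214}{20910 + 2055} + 3148 \cdot \frac{1}{13094} = - \frac{46214}{22965} + \frac{1574}{6547} = - \frac{266416148}{150351855}$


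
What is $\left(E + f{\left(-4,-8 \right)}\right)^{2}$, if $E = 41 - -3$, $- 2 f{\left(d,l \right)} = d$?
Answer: $2116$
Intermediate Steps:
$f{\left(d,l \right)} = - \frac{d}{2}$
$E = 44$ ($E = 41 + 3 = 44$)
$\left(E + f{\left(-4,-8 \right)}\right)^{2} = \left(44 - -2\right)^{2} = \left(44 + 2\right)^{2} = 46^{2} = 2116$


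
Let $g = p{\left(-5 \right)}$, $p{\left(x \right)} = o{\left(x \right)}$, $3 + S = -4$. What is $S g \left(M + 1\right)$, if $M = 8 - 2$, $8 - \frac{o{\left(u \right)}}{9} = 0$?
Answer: $-3528$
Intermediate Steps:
$o{\left(u \right)} = 72$ ($o{\left(u \right)} = 72 - 0 = 72 + 0 = 72$)
$S = -7$ ($S = -3 - 4 = -7$)
$M = 6$
$p{\left(x \right)} = 72$
$g = 72$
$S g \left(M + 1\right) = \left(-7\right) 72 \left(6 + 1\right) = \left(-504\right) 7 = -3528$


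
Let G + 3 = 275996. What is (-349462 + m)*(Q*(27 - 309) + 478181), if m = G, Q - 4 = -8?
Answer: -35214352921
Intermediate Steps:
Q = -4 (Q = 4 - 8 = -4)
G = 275993 (G = -3 + 275996 = 275993)
m = 275993
(-349462 + m)*(Q*(27 - 309) + 478181) = (-349462 + 275993)*(-4*(27 - 309) + 478181) = -73469*(-4*(-282) + 478181) = -73469*(1128 + 478181) = -73469*479309 = -35214352921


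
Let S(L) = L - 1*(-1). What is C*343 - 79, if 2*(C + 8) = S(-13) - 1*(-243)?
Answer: 73587/2 ≈ 36794.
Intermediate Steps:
S(L) = 1 + L (S(L) = L + 1 = 1 + L)
C = 215/2 (C = -8 + ((1 - 13) - 1*(-243))/2 = -8 + (-12 + 243)/2 = -8 + (1/2)*231 = -8 + 231/2 = 215/2 ≈ 107.50)
C*343 - 79 = (215/2)*343 - 79 = 73745/2 - 79 = 73587/2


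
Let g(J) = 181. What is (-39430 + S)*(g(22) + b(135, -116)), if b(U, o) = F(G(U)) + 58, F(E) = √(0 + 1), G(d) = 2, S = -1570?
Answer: -9840000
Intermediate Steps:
F(E) = 1 (F(E) = √1 = 1)
b(U, o) = 59 (b(U, o) = 1 + 58 = 59)
(-39430 + S)*(g(22) + b(135, -116)) = (-39430 - 1570)*(181 + 59) = -41000*240 = -9840000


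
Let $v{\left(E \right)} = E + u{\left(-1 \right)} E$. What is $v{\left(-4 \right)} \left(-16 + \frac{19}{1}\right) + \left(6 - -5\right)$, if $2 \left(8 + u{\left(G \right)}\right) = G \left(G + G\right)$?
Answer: $83$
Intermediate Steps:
$u{\left(G \right)} = -8 + G^{2}$ ($u{\left(G \right)} = -8 + \frac{G \left(G + G\right)}{2} = -8 + \frac{G 2 G}{2} = -8 + \frac{2 G^{2}}{2} = -8 + G^{2}$)
$v{\left(E \right)} = - 6 E$ ($v{\left(E \right)} = E + \left(-8 + \left(-1\right)^{2}\right) E = E + \left(-8 + 1\right) E = E - 7 E = - 6 E$)
$v{\left(-4 \right)} \left(-16 + \frac{19}{1}\right) + \left(6 - -5\right) = \left(-6\right) \left(-4\right) \left(-16 + \frac{19}{1}\right) + \left(6 - -5\right) = 24 \left(-16 + 19 \cdot 1\right) + \left(6 + 5\right) = 24 \left(-16 + 19\right) + 11 = 24 \cdot 3 + 11 = 72 + 11 = 83$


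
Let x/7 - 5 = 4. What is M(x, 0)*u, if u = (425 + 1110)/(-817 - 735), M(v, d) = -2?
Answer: 1535/776 ≈ 1.9781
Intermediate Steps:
x = 63 (x = 35 + 7*4 = 35 + 28 = 63)
u = -1535/1552 (u = 1535/(-1552) = 1535*(-1/1552) = -1535/1552 ≈ -0.98905)
M(x, 0)*u = -2*(-1535/1552) = 1535/776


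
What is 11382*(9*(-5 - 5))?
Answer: -1024380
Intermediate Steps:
11382*(9*(-5 - 5)) = 11382*(9*(-10)) = 11382*(-90) = -1024380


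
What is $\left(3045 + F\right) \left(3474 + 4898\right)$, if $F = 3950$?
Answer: $58562140$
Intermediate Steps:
$\left(3045 + F\right) \left(3474 + 4898\right) = \left(3045 + 3950\right) \left(3474 + 4898\right) = 6995 \cdot 8372 = 58562140$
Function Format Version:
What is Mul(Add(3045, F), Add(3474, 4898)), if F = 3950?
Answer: 58562140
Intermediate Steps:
Mul(Add(3045, F), Add(3474, 4898)) = Mul(Add(3045, 3950), Add(3474, 4898)) = Mul(6995, 8372) = 58562140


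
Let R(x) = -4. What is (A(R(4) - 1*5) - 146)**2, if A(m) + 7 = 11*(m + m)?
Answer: 123201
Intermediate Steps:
A(m) = -7 + 22*m (A(m) = -7 + 11*(m + m) = -7 + 11*(2*m) = -7 + 22*m)
(A(R(4) - 1*5) - 146)**2 = ((-7 + 22*(-4 - 1*5)) - 146)**2 = ((-7 + 22*(-4 - 5)) - 146)**2 = ((-7 + 22*(-9)) - 146)**2 = ((-7 - 198) - 146)**2 = (-205 - 146)**2 = (-351)**2 = 123201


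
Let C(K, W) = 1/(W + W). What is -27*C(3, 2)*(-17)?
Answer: 459/4 ≈ 114.75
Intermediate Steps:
C(K, W) = 1/(2*W)
-27*C(3, 2)*(-17) = -27/(2*2)*(-17) = -27*¼*(-17) = -27/4*(-17) = 459/4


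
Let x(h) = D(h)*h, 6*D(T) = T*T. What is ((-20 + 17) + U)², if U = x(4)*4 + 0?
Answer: 14161/9 ≈ 1573.4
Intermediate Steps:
D(T) = T²/6 (D(T) = (T*T)/6 = T²/6)
x(h) = h³/6 (x(h) = (h²/6)*h = h³/6)
U = 128/3 (U = ((⅙)*4³)*4 + 0 = ((⅙)*64)*4 + 0 = (32/3)*4 + 0 = 128/3 + 0 = 128/3 ≈ 42.667)
((-20 + 17) + U)² = ((-20 + 17) + 128/3)² = (-3 + 128/3)² = (119/3)² = 14161/9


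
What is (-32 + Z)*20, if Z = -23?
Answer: -1100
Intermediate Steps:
(-32 + Z)*20 = (-32 - 23)*20 = -55*20 = -1100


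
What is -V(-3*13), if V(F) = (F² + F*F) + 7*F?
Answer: -2769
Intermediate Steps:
V(F) = 2*F² + 7*F (V(F) = (F² + F²) + 7*F = 2*F² + 7*F)
-V(-3*13) = -(-3*13)*(7 + 2*(-3*13)) = -(-39)*(7 + 2*(-39)) = -(-39)*(7 - 78) = -(-39)*(-71) = -1*2769 = -2769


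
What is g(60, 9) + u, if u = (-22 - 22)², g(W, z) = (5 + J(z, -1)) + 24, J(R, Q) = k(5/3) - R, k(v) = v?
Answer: 5873/3 ≈ 1957.7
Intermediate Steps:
J(R, Q) = 5/3 - R
g(W, z) = 92/3 - z (g(W, z) = (5 + (5/3 - z)) + 24 = (20/3 - z) + 24 = 92/3 - z)
u = 1936 (u = (-44)² = 1936)
g(60, 9) + u = (92/3 - 1*9) + 1936 = (92/3 - 9) + 1936 = 65/3 + 1936 = 5873/3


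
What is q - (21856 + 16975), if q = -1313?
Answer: -40144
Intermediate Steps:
q - (21856 + 16975) = -1313 - (21856 + 16975) = -1313 - 1*38831 = -1313 - 38831 = -40144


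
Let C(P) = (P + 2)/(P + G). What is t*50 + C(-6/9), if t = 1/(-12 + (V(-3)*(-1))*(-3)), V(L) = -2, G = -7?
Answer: -611/207 ≈ -2.9517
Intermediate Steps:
C(P) = (2 + P)/(-7 + P) (C(P) = (P + 2)/(P - 7) = (2 + P)/(-7 + P))
t = -1/18 (t = 1/(-12 - 2*(-1)*(-3)) = 1/(-12 + 2*(-3)) = 1/(-12 - 6) = 1/(-18) = -1/18 ≈ -0.055556)
t*50 + C(-6/9) = -1/18*50 + (2 - 6/9)/(-7 - 6/9) = -25/9 + (2 - 6*⅑)/(-7 - 6*⅑) = -25/9 + (2 - ⅔)/(-7 - ⅔) = -25/9 + (4/3)/(-23/3) = -25/9 - 3/23*4/3 = -25/9 - 4/23 = -611/207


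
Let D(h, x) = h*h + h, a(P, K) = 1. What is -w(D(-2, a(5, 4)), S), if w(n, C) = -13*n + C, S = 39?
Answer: -13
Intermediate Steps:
D(h, x) = h + h**2 (D(h, x) = h**2 + h = h + h**2)
w(n, C) = C - 13*n
-w(D(-2, a(5, 4)), S) = -(39 - (-26)*(1 - 2)) = -(39 - (-26)*(-1)) = -(39 - 13*2) = -(39 - 26) = -1*13 = -13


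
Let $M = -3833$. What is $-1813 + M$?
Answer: $-5646$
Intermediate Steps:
$-1813 + M = -1813 - 3833 = -5646$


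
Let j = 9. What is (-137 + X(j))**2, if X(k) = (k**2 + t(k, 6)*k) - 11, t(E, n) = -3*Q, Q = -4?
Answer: 1681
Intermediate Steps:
t(E, n) = 12 (t(E, n) = -3*(-4) = 12)
X(k) = -11 + k**2 + 12*k (X(k) = (k**2 + 12*k) - 11 = -11 + k**2 + 12*k)
(-137 + X(j))**2 = (-137 + (-11 + 9**2 + 12*9))**2 = (-137 + (-11 + 81 + 108))**2 = (-137 + 178)**2 = 41**2 = 1681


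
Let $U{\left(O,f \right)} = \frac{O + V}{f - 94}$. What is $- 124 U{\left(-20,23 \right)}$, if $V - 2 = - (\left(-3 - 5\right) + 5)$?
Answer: $- \frac{1860}{71} \approx -26.197$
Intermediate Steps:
$V = 5$ ($V = 2 - \left(\left(-3 - 5\right) + 5\right) = 2 - \left(-8 + 5\right) = 2 - -3 = 2 + 3 = 5$)
$U{\left(O,f \right)} = \frac{5 + O}{-94 + f}$ ($U{\left(O,f \right)} = \frac{O + 5}{f - 94} = \frac{5 + O}{-94 + f}$)
$- 124 U{\left(-20,23 \right)} = - 124 \frac{5 - 20}{-94 + 23} = - 124 \frac{1}{-71} \left(-15\right) = - 124 \left(\left(- \frac{1}{71}\right) \left(-15\right)\right) = \left(-124\right) \frac{15}{71} = - \frac{1860}{71}$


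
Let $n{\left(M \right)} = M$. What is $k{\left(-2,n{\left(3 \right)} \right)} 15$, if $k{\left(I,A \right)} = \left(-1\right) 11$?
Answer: $-165$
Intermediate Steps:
$k{\left(I,A \right)} = -11$
$k{\left(-2,n{\left(3 \right)} \right)} 15 = \left(-11\right) 15 = -165$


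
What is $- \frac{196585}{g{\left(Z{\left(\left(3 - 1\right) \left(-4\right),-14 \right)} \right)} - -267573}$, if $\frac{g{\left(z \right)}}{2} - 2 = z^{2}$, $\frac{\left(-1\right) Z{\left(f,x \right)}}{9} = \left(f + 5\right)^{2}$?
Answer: $- \frac{196585}{280699} \approx -0.70034$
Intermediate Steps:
$Z{\left(f,x \right)} = - 9 \left(5 + f\right)^{2}$ ($Z{\left(f,x \right)} = - 9 \left(f + 5\right)^{2} = - 9 \left(5 + f\right)^{2}$)
$g{\left(z \right)} = 4 + 2 z^{2}$
$- \frac{196585}{g{\left(Z{\left(\left(3 - 1\right) \left(-4\right),-14 \right)} \right)} - -267573} = - \frac{196585}{\left(4 + 2 \left(- 9 \left(5 + \left(3 - 1\right) \left(-4\right)\right)^{2}\right)^{2}\right) - -267573} = - \frac{196585}{\left(4 + 2 \left(- 9 \left(5 + 2 \left(-4\right)\right)^{2}\right)^{2}\right) + 267573} = - \frac{196585}{\left(4 + 2 \left(- 9 \left(5 - 8\right)^{2}\right)^{2}\right) + 267573} = - \frac{196585}{\left(4 + 2 \left(- 9 \left(-3\right)^{2}\right)^{2}\right) + 267573} = - \frac{196585}{\left(4 + 2 \left(\left(-9\right) 9\right)^{2}\right) + 267573} = - \frac{196585}{\left(4 + 2 \left(-81\right)^{2}\right) + 267573} = - \frac{196585}{\left(4 + 2 \cdot 6561\right) + 267573} = - \frac{196585}{\left(4 + 13122\right) + 267573} = - \frac{196585}{13126 + 267573} = - \frac{196585}{280699}$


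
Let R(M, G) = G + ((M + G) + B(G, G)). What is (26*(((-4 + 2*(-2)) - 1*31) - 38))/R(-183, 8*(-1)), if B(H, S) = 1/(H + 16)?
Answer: 16016/1591 ≈ 10.067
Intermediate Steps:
B(H, S) = 1/(16 + H)
R(M, G) = M + 1/(16 + G) + 2*G (R(M, G) = G + ((M + G) + 1/(16 + G)) = G + ((G + M) + 1/(16 + G)) = G + (G + M + 1/(16 + G)) = M + 1/(16 + G) + 2*G)
(26*(((-4 + 2*(-2)) - 1*31) - 38))/R(-183, 8*(-1)) = (26*(((-4 + 2*(-2)) - 1*31) - 38))/(((1 + (16 + 8*(-1))*(-183 + 2*(8*(-1))))/(16 + 8*(-1)))) = (26*(((-4 - 4) - 31) - 38))/(((1 + (16 - 8)*(-183 + 2*(-8)))/(16 - 8))) = (26*((-8 - 31) - 38))/(((1 + 8*(-183 - 16))/8)) = (26*(-39 - 38))/(((1 + 8*(-199))/8)) = (26*(-77))/(((1 - 1592)/8)) = -2002/((⅛)*(-1591)) = -2002/(-1591/8) = -2002*(-8/1591) = 16016/1591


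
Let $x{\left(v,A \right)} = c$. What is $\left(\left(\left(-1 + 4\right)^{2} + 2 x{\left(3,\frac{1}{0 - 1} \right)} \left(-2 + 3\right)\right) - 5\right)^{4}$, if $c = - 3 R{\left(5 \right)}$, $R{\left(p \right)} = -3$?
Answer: $234256$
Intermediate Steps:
$c = 9$ ($c = \left(-3\right) \left(-3\right) = 9$)
$x{\left(v,A \right)} = 9$
$\left(\left(\left(-1 + 4\right)^{2} + 2 x{\left(3,\frac{1}{0 - 1} \right)} \left(-2 + 3\right)\right) - 5\right)^{4} = \left(\left(\left(-1 + 4\right)^{2} + 2 \cdot 9 \left(-2 + 3\right)\right) - 5\right)^{4} = \left(\left(3^{2} + 18 \cdot 1\right) - 5\right)^{4} = \left(\left(9 + 18\right) - 5\right)^{4} = \left(27 - 5\right)^{4} = 22^{4} = 234256$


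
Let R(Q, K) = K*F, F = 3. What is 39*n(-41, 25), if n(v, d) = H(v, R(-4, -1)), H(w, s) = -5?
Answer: -195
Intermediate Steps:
R(Q, K) = 3*K (R(Q, K) = K*3 = 3*K)
n(v, d) = -5
39*n(-41, 25) = 39*(-5) = -195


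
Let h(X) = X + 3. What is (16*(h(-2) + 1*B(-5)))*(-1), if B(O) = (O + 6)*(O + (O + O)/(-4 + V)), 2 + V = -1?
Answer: 288/7 ≈ 41.143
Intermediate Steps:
V = -3 (V = -2 - 1 = -3)
h(X) = 3 + X
B(O) = 5*O*(6 + O)/7 (B(O) = (O + 6)*(O + (O + O)/(-4 - 3)) = (6 + O)*(O + (2*O)/(-7)) = (6 + O)*(O + (2*O)*(-⅐)) = (6 + O)*(O - 2*O/7) = (6 + O)*(5*O/7) = 5*O*(6 + O)/7)
(16*(h(-2) + 1*B(-5)))*(-1) = (16*((3 - 2) + 1*((5/7)*(-5)*(6 - 5))))*(-1) = (16*(1 + 1*((5/7)*(-5)*1)))*(-1) = (16*(1 + 1*(-25/7)))*(-1) = (16*(1 - 25/7))*(-1) = (16*(-18/7))*(-1) = -288/7*(-1) = 288/7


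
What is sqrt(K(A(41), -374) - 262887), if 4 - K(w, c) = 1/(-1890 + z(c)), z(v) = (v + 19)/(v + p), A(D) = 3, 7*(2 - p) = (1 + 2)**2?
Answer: I*sqrt(6405127228152299570)/4936085 ≈ 512.72*I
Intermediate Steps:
p = 5/7 (p = 2 - (1 + 2)**2/7 = 2 - 1/7*3**2 = 2 - 1/7*9 = 2 - 9/7 = 5/7 ≈ 0.71429)
z(v) = (19 + v)/(5/7 + v) (z(v) = (v + 19)/(v + 5/7) = (19 + v)/(5/7 + v))
K(w, c) = 4 - 1/(-1890 + 7*(19 + c)/(5 + 7*c))
sqrt(K(A(41), -374) - 262887) = sqrt((37273 + 52899*(-374))/(7*(1331 + 1889*(-374))) - 262887) = sqrt((37273 - 19784226)/(7*(1331 - 706486)) - 262887) = sqrt((1/7)*(-19746953)/(-705155) - 262887) = sqrt((1/7)*(-1/705155)*(-19746953) - 262887) = sqrt(19746953/4936085 - 262887) = sqrt(-1297612830442/4936085) = I*sqrt(6405127228152299570)/4936085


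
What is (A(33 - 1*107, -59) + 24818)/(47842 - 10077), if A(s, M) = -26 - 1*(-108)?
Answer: 60/91 ≈ 0.65934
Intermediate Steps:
A(s, M) = 82 (A(s, M) = -26 + 108 = 82)
(A(33 - 1*107, -59) + 24818)/(47842 - 10077) = (82 + 24818)/(47842 - 10077) = 24900/37765 = 24900*(1/37765) = 60/91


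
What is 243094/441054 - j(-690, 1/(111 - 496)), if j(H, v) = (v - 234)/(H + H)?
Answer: 647977147/1698057900 ≈ 0.38160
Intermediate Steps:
j(H, v) = (-234 + v)/(2*H) (j(H, v) = (-234 + v)/((2*H)) = (-234 + v)*(1/(2*H)) = (-234 + v)/(2*H))
243094/441054 - j(-690, 1/(111 - 496)) = 243094/441054 - (-234 + 1/(111 - 496))/(2*(-690)) = 243094*(1/441054) - (-1)*(-234 + 1/(-385))/(2*690) = 121547/220527 - (-1)*(-234 - 1/385)/(2*690) = 121547/220527 - (-1)*(-90091)/(2*690*385) = 121547/220527 - 1*3917/23100 = 121547/220527 - 3917/23100 = 647977147/1698057900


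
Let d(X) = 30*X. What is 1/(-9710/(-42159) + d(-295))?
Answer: -42159/373097440 ≈ -0.00011300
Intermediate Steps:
1/(-9710/(-42159) + d(-295)) = 1/(-9710/(-42159) + 30*(-295)) = 1/(-9710*(-1/42159) - 8850) = 1/(9710/42159 - 8850) = 1/(-373097440/42159) = -42159/373097440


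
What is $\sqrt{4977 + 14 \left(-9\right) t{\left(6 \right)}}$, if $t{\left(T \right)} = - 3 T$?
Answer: $3 \sqrt{805} \approx 85.118$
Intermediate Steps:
$\sqrt{4977 + 14 \left(-9\right) t{\left(6 \right)}} = \sqrt{4977 + 14 \left(-9\right) \left(\left(-3\right) 6\right)} = \sqrt{4977 - -2268} = \sqrt{4977 + 2268} = \sqrt{7245} = 3 \sqrt{805}$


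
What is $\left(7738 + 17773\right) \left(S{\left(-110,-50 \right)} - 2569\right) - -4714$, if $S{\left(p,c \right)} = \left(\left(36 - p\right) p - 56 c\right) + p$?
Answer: $-406615115$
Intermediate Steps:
$S{\left(p,c \right)} = p - 56 c + p \left(36 - p\right)$ ($S{\left(p,c \right)} = \left(p \left(36 - p\right) - 56 c\right) + p = \left(- 56 c + p \left(36 - p\right)\right) + p = p - 56 c + p \left(36 - p\right)$)
$\left(7738 + 17773\right) \left(S{\left(-110,-50 \right)} - 2569\right) - -4714 = \left(7738 + 17773\right) \left(\left(- \left(-110\right)^{2} - -2800 + 37 \left(-110\right)\right) - 2569\right) - -4714 = 25511 \left(\left(\left(-1\right) 12100 + 2800 - 4070\right) - 2569\right) + 4714 = 25511 \left(\left(-12100 + 2800 - 4070\right) - 2569\right) + 4714 = 25511 \left(-13370 - 2569\right) + 4714 = 25511 \left(-15939\right) + 4714 = -406619829 + 4714 = -406615115$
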